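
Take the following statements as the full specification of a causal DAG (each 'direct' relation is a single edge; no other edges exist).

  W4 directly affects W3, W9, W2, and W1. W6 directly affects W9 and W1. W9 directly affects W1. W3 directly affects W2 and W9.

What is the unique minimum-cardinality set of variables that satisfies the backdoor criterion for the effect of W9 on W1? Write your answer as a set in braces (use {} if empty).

Variables eligible for adjustment (non-descendants of W9, excluding W9 and W1): {W2, W3, W4, W6}.
Backdoor paths from W9 to W1:
  P1: W9 <- W4 -> W1
  P2: W9 <- W3 <- W4 -> W1
  P3: W9 <- W3 -> W2 <- W4 -> W1
  P4: W9 <- W6 -> W1
The empty set is not sufficient: P1 (W9 <- W4 -> W1) has no collider blocking it and no conditioned non-collider, so it is open.
Try {W4, W6}:
  P1: blocked at fork node W4 ∈ conditioning set.
  P2: blocked at fork node W4 ∈ conditioning set.
  P3: blocked at collider W2 (neither it nor any descendant is in the conditioning set).
  P4: blocked at fork node W6 ∈ conditioning set.
{W4, W6} contains no descendant of W9 and blocks every backdoor path.
Every element of {W4, W6} is needed (dropping W4 leaves P1 open; dropping W6 leaves P4 open), so no proper subset is valid.
Among all size-2 subsets of the eligible variables, only {W4, W6} blocks every backdoor path, so it is the unique smallest valid adjustment set.

{W4, W6}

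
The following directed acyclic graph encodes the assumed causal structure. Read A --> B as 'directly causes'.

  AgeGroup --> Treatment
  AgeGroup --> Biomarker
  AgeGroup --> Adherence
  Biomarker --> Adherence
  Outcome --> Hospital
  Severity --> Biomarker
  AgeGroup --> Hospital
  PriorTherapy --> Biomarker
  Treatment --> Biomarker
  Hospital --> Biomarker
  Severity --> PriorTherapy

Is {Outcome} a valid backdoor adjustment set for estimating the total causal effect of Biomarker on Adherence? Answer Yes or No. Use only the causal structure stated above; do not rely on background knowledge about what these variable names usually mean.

Backdoor paths from Biomarker to Adherence (paths whose first edge points into Biomarker):
  P1: Biomarker <- AgeGroup -> Adherence
  P2: Biomarker <- Hospital <- AgeGroup -> Adherence
  P3: Biomarker <- Treatment <- AgeGroup -> Adherence
Condition 1 (no descendant of Biomarker in the set): holds — descendants of Biomarker are {Adherence}; none are in {Outcome}.
Condition 2 (every backdoor path blocked by {Outcome}):
  P1: open — no interior node is in the conditioning set.
  P2: open — no interior node is in the conditioning set.
  P3: open — no interior node is in the conditioning set.
{Outcome} does not satisfy the backdoor criterion.

No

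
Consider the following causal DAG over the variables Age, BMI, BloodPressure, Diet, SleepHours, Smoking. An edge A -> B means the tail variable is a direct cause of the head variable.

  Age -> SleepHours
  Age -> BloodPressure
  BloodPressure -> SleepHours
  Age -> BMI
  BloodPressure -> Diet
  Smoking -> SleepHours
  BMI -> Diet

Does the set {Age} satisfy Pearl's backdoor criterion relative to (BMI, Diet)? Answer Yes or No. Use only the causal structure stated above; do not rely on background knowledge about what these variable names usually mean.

Yes

Backdoor paths from BMI to Diet (paths whose first edge points into BMI):
  P1: BMI <- Age -> BloodPressure -> Diet
  P2: BMI <- Age -> SleepHours <- BloodPressure -> Diet
Condition 1 (no descendant of BMI in the set): holds — descendants of BMI are {Diet}; none are in {Age}.
Condition 2 (every backdoor path blocked by {Age}):
  P1: blocked at fork node Age ∈ conditioning set.
  P2: blocked at fork node Age ∈ conditioning set.
{Age} satisfies the backdoor criterion.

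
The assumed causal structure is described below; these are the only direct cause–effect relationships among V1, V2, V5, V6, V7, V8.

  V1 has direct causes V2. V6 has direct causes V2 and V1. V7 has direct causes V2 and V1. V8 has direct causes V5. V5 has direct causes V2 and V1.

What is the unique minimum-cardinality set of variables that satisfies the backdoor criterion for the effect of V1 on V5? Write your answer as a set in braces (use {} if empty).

Variables eligible for adjustment (non-descendants of V1, excluding V1 and V5): {V2}.
Backdoor paths from V1 to V5:
  P1: V1 <- V2 -> V5
The empty set is not sufficient: P1 (V1 <- V2 -> V5) has no collider blocking it and no conditioned non-collider, so it is open.
Try {V2}:
  P1: blocked at fork node V2 ∈ conditioning set.
{V2} contains no descendant of V1 and blocks every backdoor path.
{V2} is the unique smallest valid adjustment set.

{V2}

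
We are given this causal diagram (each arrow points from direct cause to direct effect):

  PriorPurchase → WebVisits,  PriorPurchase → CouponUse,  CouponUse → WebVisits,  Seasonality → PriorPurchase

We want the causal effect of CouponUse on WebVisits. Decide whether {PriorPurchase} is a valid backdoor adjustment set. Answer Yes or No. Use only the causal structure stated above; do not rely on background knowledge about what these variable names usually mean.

Backdoor paths from CouponUse to WebVisits (paths whose first edge points into CouponUse):
  P1: CouponUse <- PriorPurchase -> WebVisits
Condition 1 (no descendant of CouponUse in the set): holds — descendants of CouponUse are {WebVisits}; none are in {PriorPurchase}.
Condition 2 (every backdoor path blocked by {PriorPurchase}):
  P1: blocked at fork node PriorPurchase ∈ conditioning set.
{PriorPurchase} satisfies the backdoor criterion.

Yes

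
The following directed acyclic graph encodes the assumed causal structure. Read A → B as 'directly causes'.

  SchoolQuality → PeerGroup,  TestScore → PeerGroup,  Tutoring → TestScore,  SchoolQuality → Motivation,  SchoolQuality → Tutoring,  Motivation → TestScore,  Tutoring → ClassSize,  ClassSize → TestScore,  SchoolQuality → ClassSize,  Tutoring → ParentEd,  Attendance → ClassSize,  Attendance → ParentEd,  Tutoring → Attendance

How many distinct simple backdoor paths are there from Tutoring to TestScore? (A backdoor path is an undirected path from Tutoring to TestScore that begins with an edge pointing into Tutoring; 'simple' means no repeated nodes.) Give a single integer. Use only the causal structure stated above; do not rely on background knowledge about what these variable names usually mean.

3

A backdoor path from Tutoring to TestScore is any simple undirected path whose first edge points into Tutoring (i.e. leaves Tutoring via a parent).
Parents of Tutoring: {SchoolQuality}.
Enumerating:
  P1: Tutoring <- SchoolQuality -> Motivation -> TestScore
  P2: Tutoring <- SchoolQuality -> ClassSize -> TestScore
  P3: Tutoring <- SchoolQuality -> PeerGroup <- TestScore
That exhausts the simple backdoor paths. Count: 3.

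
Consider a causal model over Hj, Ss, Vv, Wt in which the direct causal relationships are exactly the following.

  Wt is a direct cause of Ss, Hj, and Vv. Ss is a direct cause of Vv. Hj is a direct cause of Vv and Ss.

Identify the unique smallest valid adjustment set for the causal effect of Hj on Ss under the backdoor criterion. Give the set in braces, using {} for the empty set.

Variables eligible for adjustment (non-descendants of Hj, excluding Hj and Ss): {Wt}.
Backdoor paths from Hj to Ss:
  P1: Hj <- Wt -> Ss
  P2: Hj <- Wt -> Vv <- Ss
The empty set is not sufficient: P1 (Hj <- Wt -> Ss) has no collider blocking it and no conditioned non-collider, so it is open.
Try {Wt}:
  P1: blocked at fork node Wt ∈ conditioning set.
  P2: blocked at fork node Wt ∈ conditioning set.
{Wt} contains no descendant of Hj and blocks every backdoor path.
{Wt} is the unique smallest valid adjustment set.

{Wt}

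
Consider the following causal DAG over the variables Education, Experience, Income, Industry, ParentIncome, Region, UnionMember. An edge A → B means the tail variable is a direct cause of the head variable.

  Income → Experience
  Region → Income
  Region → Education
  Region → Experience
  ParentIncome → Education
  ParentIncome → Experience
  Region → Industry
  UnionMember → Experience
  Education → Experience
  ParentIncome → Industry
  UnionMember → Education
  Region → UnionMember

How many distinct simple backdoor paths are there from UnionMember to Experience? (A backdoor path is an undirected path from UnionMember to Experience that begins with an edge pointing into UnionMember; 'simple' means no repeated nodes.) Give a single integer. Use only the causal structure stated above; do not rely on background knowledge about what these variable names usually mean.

6

A backdoor path from UnionMember to Experience is any simple undirected path whose first edge points into UnionMember (i.e. leaves UnionMember via a parent).
Parents of UnionMember: {Region}.
Enumerating:
  P1: UnionMember <- Region -> Education <- ParentIncome -> Experience
  P2: UnionMember <- Region -> Education -> Experience
  P3: UnionMember <- Region -> Income -> Experience
  P4: UnionMember <- Region -> Industry <- ParentIncome -> Education -> Experience
  P5: UnionMember <- Region -> Industry <- ParentIncome -> Experience
  P6: UnionMember <- Region -> Experience
That exhausts the simple backdoor paths. Count: 6.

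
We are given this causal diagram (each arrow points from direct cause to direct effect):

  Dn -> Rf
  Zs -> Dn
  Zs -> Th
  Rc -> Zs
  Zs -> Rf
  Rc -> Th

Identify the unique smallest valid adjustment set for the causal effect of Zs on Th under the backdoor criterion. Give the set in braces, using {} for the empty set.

{Rc}

Variables eligible for adjustment (non-descendants of Zs, excluding Zs and Th): {Rc}.
Backdoor paths from Zs to Th:
  P1: Zs <- Rc -> Th
The empty set is not sufficient: P1 (Zs <- Rc -> Th) has no collider blocking it and no conditioned non-collider, so it is open.
Try {Rc}:
  P1: blocked at fork node Rc ∈ conditioning set.
{Rc} contains no descendant of Zs and blocks every backdoor path.
{Rc} is the unique smallest valid adjustment set.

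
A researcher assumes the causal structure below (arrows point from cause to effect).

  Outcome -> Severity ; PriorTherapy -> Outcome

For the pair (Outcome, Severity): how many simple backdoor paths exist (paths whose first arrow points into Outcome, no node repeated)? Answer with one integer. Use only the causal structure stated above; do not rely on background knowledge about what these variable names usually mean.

A backdoor path from Outcome to Severity is any simple undirected path whose first edge points into Outcome (i.e. leaves Outcome via a parent).
Parents of Outcome: {PriorTherapy}.
No simple path from any parent of Outcome reaches Severity without revisiting Outcome, so there are no backdoor paths.

0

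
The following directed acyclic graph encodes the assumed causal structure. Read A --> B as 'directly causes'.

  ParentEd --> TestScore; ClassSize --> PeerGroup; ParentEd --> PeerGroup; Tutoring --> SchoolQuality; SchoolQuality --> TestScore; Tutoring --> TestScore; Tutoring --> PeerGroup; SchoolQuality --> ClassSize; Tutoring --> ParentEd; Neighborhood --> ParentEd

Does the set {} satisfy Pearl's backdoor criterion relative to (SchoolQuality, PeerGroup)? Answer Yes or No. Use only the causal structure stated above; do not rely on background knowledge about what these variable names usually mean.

Backdoor paths from SchoolQuality to PeerGroup (paths whose first edge points into SchoolQuality):
  P1: SchoolQuality <- Tutoring -> ParentEd -> PeerGroup
  P2: SchoolQuality <- Tutoring -> TestScore <- ParentEd -> PeerGroup
  P3: SchoolQuality <- Tutoring -> PeerGroup
Condition 1 (no descendant of SchoolQuality in the set): holds — descendants of SchoolQuality are {ClassSize, PeerGroup, TestScore}; none are in {}.
Condition 2 (every backdoor path blocked by {}):
  P1: open — no interior node is in the conditioning set.
  P2: blocked at collider TestScore (neither it nor any descendant is in the conditioning set).
  P3: open — no interior node is in the conditioning set.
{} does not satisfy the backdoor criterion.

No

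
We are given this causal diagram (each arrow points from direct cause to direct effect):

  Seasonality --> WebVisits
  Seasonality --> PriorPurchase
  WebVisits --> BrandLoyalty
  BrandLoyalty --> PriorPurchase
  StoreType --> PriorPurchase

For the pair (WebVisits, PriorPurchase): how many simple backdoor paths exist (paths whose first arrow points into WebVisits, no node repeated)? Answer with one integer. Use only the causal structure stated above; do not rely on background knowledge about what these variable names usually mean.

A backdoor path from WebVisits to PriorPurchase is any simple undirected path whose first edge points into WebVisits (i.e. leaves WebVisits via a parent).
Parents of WebVisits: {Seasonality}.
Enumerating:
  P1: WebVisits <- Seasonality -> PriorPurchase
That exhausts the simple backdoor paths. Count: 1.

1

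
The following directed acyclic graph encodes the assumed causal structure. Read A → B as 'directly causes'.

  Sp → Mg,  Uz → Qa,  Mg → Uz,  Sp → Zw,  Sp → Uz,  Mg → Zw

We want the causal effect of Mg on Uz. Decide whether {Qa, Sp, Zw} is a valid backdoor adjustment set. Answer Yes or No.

Backdoor paths from Mg to Uz (paths whose first edge points into Mg):
  P1: Mg <- Sp -> Uz
Condition 1 (no descendant of Mg in the set): FAILS — Qa and Zw are descendants of Mg.
Condition 2 (every backdoor path blocked by {Qa, Sp, Zw}):
  P1: blocked at fork node Sp ∈ conditioning set.
{Qa, Sp, Zw} does not satisfy the backdoor criterion.

No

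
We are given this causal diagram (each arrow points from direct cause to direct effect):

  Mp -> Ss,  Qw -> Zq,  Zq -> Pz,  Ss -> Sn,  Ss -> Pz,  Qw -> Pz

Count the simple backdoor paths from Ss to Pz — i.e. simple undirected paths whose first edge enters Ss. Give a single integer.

A backdoor path from Ss to Pz is any simple undirected path whose first edge points into Ss (i.e. leaves Ss via a parent).
Parents of Ss: {Mp}.
No simple path from any parent of Ss reaches Pz without revisiting Ss, so there are no backdoor paths.

0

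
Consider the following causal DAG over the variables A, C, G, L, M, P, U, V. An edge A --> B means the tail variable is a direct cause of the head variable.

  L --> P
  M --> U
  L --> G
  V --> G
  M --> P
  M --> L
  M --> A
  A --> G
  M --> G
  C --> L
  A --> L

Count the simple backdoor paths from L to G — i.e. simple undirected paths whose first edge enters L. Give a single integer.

A backdoor path from L to G is any simple undirected path whose first edge points into L (i.e. leaves L via a parent).
Parents of L: {A, C, M}.
Enumerating:
  P1: L <- M -> A -> G
  P2: L <- M -> G
  P3: L <- A <- M -> G
  P4: L <- A -> G
That exhausts the simple backdoor paths. Count: 4.

4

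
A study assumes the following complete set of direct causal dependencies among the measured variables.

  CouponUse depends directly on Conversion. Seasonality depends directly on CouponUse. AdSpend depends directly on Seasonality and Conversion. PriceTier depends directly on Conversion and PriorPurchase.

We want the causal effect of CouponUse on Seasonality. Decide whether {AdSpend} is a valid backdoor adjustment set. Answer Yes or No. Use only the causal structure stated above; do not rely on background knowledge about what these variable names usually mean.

Backdoor paths from CouponUse to Seasonality (paths whose first edge points into CouponUse):
  P1: CouponUse <- Conversion -> AdSpend <- Seasonality
Condition 1 (no descendant of CouponUse in the set): FAILS — AdSpend is a descendant of CouponUse.
Condition 2 (every backdoor path blocked by {AdSpend}):
  P1: open — collider(s) AdSpend are conditioned on (or have a conditioned descendant) and no non-collider on the path is in the set.
{AdSpend} does not satisfy the backdoor criterion.

No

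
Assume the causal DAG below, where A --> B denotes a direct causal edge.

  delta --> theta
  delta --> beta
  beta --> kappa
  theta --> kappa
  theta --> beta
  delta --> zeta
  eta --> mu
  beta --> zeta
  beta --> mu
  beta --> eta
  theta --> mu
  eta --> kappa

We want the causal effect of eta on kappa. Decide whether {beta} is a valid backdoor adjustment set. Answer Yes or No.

Backdoor paths from eta to kappa (paths whose first edge points into eta):
  P1: eta <- beta <- delta -> theta -> kappa
  P2: eta <- beta <- theta -> kappa
  P3: eta <- beta -> mu <- theta -> kappa
  P4: eta <- beta -> kappa
  P5: eta <- beta -> zeta <- delta -> theta -> kappa
Condition 1 (no descendant of eta in the set): holds — descendants of eta are {kappa, mu}; none are in {beta}.
Condition 2 (every backdoor path blocked by {beta}):
  P1: blocked at chain node beta ∈ conditioning set.
  P2: blocked at chain node beta ∈ conditioning set.
  P3: blocked at fork node beta ∈ conditioning set.
  P4: blocked at fork node beta ∈ conditioning set.
  P5: blocked at fork node beta ∈ conditioning set.
{beta} satisfies the backdoor criterion.

Yes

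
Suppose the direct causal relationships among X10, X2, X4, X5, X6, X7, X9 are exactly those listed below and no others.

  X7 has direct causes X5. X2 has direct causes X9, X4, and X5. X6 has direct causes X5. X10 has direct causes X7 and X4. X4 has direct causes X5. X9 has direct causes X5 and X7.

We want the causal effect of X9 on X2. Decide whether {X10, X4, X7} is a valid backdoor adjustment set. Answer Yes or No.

Backdoor paths from X9 to X2 (paths whose first edge points into X9):
  P1: X9 <- X5 -> X7 -> X10 <- X4 -> X2
  P2: X9 <- X5 -> X4 -> X2
  P3: X9 <- X5 -> X2
  P4: X9 <- X7 <- X5 -> X4 -> X2
  P5: X9 <- X7 <- X5 -> X2
  P6: X9 <- X7 -> X10 <- X4 <- X5 -> X2
  P7: X9 <- X7 -> X10 <- X4 -> X2
Condition 1 (no descendant of X9 in the set): holds — descendants of X9 are {X2}; none are in {X10, X4, X7}.
Condition 2 (every backdoor path blocked by {X10, X4, X7}):
  P1: blocked at chain node X7 ∈ conditioning set.
  P2: blocked at chain node X4 ∈ conditioning set.
  P3: open — no interior node is in the conditioning set.
  P4: blocked at chain node X7 ∈ conditioning set.
  P5: blocked at chain node X7 ∈ conditioning set.
  P6: blocked at fork node X7 ∈ conditioning set.
  P7: blocked at fork node X7 ∈ conditioning set.
{X10, X4, X7} does not satisfy the backdoor criterion.

No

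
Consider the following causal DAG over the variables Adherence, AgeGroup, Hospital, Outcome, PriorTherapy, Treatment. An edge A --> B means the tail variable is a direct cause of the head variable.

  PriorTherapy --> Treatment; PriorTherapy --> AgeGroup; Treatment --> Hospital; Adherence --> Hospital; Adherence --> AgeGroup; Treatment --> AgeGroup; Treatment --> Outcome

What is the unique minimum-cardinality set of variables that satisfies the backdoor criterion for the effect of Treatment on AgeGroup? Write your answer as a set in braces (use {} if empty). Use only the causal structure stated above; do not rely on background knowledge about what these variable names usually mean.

{PriorTherapy}

Variables eligible for adjustment (non-descendants of Treatment, excluding Treatment and AgeGroup): {Adherence, PriorTherapy}.
Backdoor paths from Treatment to AgeGroup:
  P1: Treatment <- PriorTherapy -> AgeGroup
The empty set is not sufficient: P1 (Treatment <- PriorTherapy -> AgeGroup) has no collider blocking it and no conditioned non-collider, so it is open.
Try {PriorTherapy}:
  P1: blocked at fork node PriorTherapy ∈ conditioning set.
{PriorTherapy} contains no descendant of Treatment and blocks every backdoor path.
No other singleton works — e.g. {Adherence} leaves P1 open — so {PriorTherapy} is the unique smallest valid adjustment set.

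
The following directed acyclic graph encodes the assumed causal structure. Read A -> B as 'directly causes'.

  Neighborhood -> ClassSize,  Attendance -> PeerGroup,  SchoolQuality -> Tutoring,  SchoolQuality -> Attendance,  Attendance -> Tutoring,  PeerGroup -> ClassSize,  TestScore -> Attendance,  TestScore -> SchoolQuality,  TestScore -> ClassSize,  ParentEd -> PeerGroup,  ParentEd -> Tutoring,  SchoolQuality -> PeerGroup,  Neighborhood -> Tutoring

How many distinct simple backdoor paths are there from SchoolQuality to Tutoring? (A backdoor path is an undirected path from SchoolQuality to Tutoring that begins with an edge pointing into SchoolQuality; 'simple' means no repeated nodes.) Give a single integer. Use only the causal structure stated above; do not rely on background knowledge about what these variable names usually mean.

A backdoor path from SchoolQuality to Tutoring is any simple undirected path whose first edge points into SchoolQuality (i.e. leaves SchoolQuality via a parent).
Parents of SchoolQuality: {TestScore}.
Enumerating:
  P1: SchoolQuality <- TestScore -> Attendance -> PeerGroup <- ParentEd -> Tutoring
  P2: SchoolQuality <- TestScore -> Attendance -> PeerGroup -> ClassSize <- Neighborhood -> Tutoring
  P3: SchoolQuality <- TestScore -> Attendance -> Tutoring
  P4: SchoolQuality <- TestScore -> ClassSize <- Neighborhood -> Tutoring
  P5: SchoolQuality <- TestScore -> ClassSize <- PeerGroup <- ParentEd -> Tutoring
  P6: SchoolQuality <- TestScore -> ClassSize <- PeerGroup <- Attendance -> Tutoring
That exhausts the simple backdoor paths. Count: 6.

6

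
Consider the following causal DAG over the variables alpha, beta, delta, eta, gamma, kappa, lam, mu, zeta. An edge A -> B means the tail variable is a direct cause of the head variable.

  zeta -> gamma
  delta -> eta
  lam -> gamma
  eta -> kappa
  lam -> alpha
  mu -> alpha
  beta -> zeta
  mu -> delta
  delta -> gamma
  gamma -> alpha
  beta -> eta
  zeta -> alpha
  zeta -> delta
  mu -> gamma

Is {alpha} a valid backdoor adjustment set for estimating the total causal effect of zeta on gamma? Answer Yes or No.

Backdoor paths from zeta to gamma (paths whose first edge points into zeta):
  P1: zeta <- beta -> eta <- delta <- mu -> gamma
  P2: zeta <- beta -> eta <- delta <- mu -> alpha <- lam -> gamma
  P3: zeta <- beta -> eta <- delta <- mu -> alpha <- gamma
  P4: zeta <- beta -> eta <- delta -> gamma
Condition 1 (no descendant of zeta in the set): FAILS — alpha is a descendant of zeta.
Condition 2 (every backdoor path blocked by {alpha}):
  P1: blocked at collider eta (neither it nor any descendant is in the conditioning set).
  P2: blocked at collider eta (neither it nor any descendant is in the conditioning set).
  P3: blocked at collider eta (neither it nor any descendant is in the conditioning set).
  P4: blocked at collider eta (neither it nor any descendant is in the conditioning set).
{alpha} does not satisfy the backdoor criterion.

No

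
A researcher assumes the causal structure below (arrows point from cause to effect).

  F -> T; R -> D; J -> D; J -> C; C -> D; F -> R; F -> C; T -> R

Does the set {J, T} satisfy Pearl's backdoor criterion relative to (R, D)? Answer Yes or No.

Backdoor paths from R to D (paths whose first edge points into R):
  P1: R <- F -> C <- J -> D
  P2: R <- F -> C -> D
  P3: R <- T <- F -> C <- J -> D
  P4: R <- T <- F -> C -> D
Condition 1 (no descendant of R in the set): holds — descendants of R are {D}; none are in {J, T}.
Condition 2 (every backdoor path blocked by {J, T}):
  P1: blocked at collider C (neither it nor any descendant is in the conditioning set).
  P2: open — no interior node is in the conditioning set.
  P3: blocked at chain node T ∈ conditioning set.
  P4: blocked at chain node T ∈ conditioning set.
{J, T} does not satisfy the backdoor criterion.

No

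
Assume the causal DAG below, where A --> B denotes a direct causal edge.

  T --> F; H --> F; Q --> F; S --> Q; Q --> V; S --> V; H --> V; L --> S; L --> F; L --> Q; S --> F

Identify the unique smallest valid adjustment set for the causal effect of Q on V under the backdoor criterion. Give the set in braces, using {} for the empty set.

{S}

Variables eligible for adjustment (non-descendants of Q, excluding Q and V): {H, L, S, T}.
Backdoor paths from Q to V:
  P1: Q <- L -> S -> V
  P2: Q <- L -> S -> F <- H -> V
  P3: Q <- L -> F <- S -> V
  P4: Q <- L -> F <- H -> V
  P5: Q <- S <- L -> F <- H -> V
  P6: Q <- S -> V
  P7: Q <- S -> F <- H -> V
The empty set is not sufficient: P1 (Q <- L -> S -> V) has no collider blocking it and no conditioned non-collider, so it is open.
Try {S}:
  P1: blocked at chain node S ∈ conditioning set.
  P2: blocked at chain node S ∈ conditioning set.
  P3: blocked at collider F (neither it nor any descendant is in the conditioning set).
  P4: blocked at collider F (neither it nor any descendant is in the conditioning set).
  P5: blocked at chain node S ∈ conditioning set.
  P6: blocked at fork node S ∈ conditioning set.
  P7: blocked at fork node S ∈ conditioning set.
{S} contains no descendant of Q and blocks every backdoor path.
No other singleton works — e.g. {T} leaves P1 open — so {S} is the unique smallest valid adjustment set.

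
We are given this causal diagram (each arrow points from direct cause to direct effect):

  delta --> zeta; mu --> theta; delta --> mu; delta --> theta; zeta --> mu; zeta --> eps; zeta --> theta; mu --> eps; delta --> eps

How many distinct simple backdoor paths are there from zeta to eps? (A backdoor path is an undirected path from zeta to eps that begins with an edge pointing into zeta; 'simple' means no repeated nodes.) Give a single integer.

3

A backdoor path from zeta to eps is any simple undirected path whose first edge points into zeta (i.e. leaves zeta via a parent).
Parents of zeta: {delta}.
Enumerating:
  P1: zeta <- delta -> mu -> eps
  P2: zeta <- delta -> theta <- mu -> eps
  P3: zeta <- delta -> eps
That exhausts the simple backdoor paths. Count: 3.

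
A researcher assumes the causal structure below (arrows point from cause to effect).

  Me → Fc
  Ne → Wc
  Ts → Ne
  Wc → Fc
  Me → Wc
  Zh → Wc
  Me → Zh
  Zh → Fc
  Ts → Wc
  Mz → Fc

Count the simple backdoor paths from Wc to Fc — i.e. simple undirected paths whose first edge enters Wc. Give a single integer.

A backdoor path from Wc to Fc is any simple undirected path whose first edge points into Wc (i.e. leaves Wc via a parent).
Parents of Wc: {Me, Ne, Ts, Zh}.
Enumerating:
  P1: Wc <- Me -> Zh -> Fc
  P2: Wc <- Me -> Fc
  P3: Wc <- Zh <- Me -> Fc
  P4: Wc <- Zh -> Fc
That exhausts the simple backdoor paths. Count: 4.

4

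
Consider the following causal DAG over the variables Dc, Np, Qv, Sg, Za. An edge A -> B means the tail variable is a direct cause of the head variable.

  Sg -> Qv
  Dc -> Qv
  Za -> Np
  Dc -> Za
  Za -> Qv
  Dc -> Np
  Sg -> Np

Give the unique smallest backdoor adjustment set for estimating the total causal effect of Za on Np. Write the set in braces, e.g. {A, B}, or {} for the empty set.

Variables eligible for adjustment (non-descendants of Za, excluding Za and Np): {Dc, Sg}.
Backdoor paths from Za to Np:
  P1: Za <- Dc -> Qv <- Sg -> Np
  P2: Za <- Dc -> Np
The empty set is not sufficient: P2 (Za <- Dc -> Np) has no collider blocking it and no conditioned non-collider, so it is open.
Try {Dc}:
  P1: blocked at fork node Dc ∈ conditioning set.
  P2: blocked at fork node Dc ∈ conditioning set.
{Dc} contains no descendant of Za and blocks every backdoor path.
No other singleton works — e.g. {Sg} leaves P2 open — so {Dc} is the unique smallest valid adjustment set.

{Dc}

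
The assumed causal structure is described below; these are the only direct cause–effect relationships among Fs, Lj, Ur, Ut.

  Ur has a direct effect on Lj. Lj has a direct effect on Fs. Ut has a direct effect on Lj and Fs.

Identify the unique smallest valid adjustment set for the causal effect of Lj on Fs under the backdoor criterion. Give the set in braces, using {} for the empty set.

Variables eligible for adjustment (non-descendants of Lj, excluding Lj and Fs): {Ur, Ut}.
Backdoor paths from Lj to Fs:
  P1: Lj <- Ut -> Fs
The empty set is not sufficient: P1 (Lj <- Ut -> Fs) has no collider blocking it and no conditioned non-collider, so it is open.
Try {Ut}:
  P1: blocked at fork node Ut ∈ conditioning set.
{Ut} contains no descendant of Lj and blocks every backdoor path.
No other singleton works — e.g. {Ur} leaves P1 open — so {Ut} is the unique smallest valid adjustment set.

{Ut}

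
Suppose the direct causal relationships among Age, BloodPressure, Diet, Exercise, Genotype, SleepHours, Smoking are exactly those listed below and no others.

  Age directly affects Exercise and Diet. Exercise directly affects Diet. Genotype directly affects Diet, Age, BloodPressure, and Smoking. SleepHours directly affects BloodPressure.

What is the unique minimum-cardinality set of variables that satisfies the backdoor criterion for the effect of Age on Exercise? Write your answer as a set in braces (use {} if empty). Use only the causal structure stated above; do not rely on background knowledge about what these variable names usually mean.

{}

Variables eligible for adjustment (non-descendants of Age, excluding Age and Exercise): {BloodPressure, Genotype, SleepHours, Smoking}.
Backdoor paths from Age to Exercise:
  P1: Age <- Genotype -> Diet <- Exercise
Each backdoor path contains an unconditioned collider, so every path is already blocked with the empty conditioning set:
  P1: blocked at collider Diet (neither it nor any descendant is in the conditioning set).
The empty set is therefore the unique smallest valid set.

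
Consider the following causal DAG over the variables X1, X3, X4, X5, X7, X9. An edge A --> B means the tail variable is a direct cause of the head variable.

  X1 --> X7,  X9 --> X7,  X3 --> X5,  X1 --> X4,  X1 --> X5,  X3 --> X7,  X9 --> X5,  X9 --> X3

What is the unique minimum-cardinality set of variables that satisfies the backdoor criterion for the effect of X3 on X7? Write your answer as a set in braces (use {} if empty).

{X9}

Variables eligible for adjustment (non-descendants of X3, excluding X3 and X7): {X1, X4, X9}.
Backdoor paths from X3 to X7:
  P1: X3 <- X9 -> X7
  P2: X3 <- X9 -> X5 <- X1 -> X7
The empty set is not sufficient: P1 (X3 <- X9 -> X7) has no collider blocking it and no conditioned non-collider, so it is open.
Try {X9}:
  P1: blocked at fork node X9 ∈ conditioning set.
  P2: blocked at fork node X9 ∈ conditioning set.
{X9} contains no descendant of X3 and blocks every backdoor path.
No other singleton works — e.g. {X1} leaves P1 open — so {X9} is the unique smallest valid adjustment set.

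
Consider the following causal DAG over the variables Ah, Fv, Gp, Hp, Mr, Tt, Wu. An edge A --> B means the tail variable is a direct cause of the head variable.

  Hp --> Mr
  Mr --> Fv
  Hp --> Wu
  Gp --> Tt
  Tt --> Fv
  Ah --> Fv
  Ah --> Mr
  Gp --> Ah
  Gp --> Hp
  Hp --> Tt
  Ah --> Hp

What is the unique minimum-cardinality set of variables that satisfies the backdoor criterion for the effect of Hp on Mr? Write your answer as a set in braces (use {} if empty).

Variables eligible for adjustment (non-descendants of Hp, excluding Hp and Mr): {Ah, Gp}.
Backdoor paths from Hp to Mr:
  P1: Hp <- Gp -> Ah -> Mr
  P2: Hp <- Gp -> Ah -> Fv <- Mr
  P3: Hp <- Gp -> Tt -> Fv <- Ah -> Mr
  P4: Hp <- Gp -> Tt -> Fv <- Mr
  P5: Hp <- Ah <- Gp -> Tt -> Fv <- Mr
  P6: Hp <- Ah -> Mr
  P7: Hp <- Ah -> Fv <- Mr
The empty set is not sufficient: P1 (Hp <- Gp -> Ah -> Mr) has no collider blocking it and no conditioned non-collider, so it is open.
Try {Ah}:
  P1: blocked at chain node Ah ∈ conditioning set.
  P2: blocked at chain node Ah ∈ conditioning set.
  P3: blocked at collider Fv (neither it nor any descendant is in the conditioning set).
  P4: blocked at collider Fv (neither it nor any descendant is in the conditioning set).
  P5: blocked at chain node Ah ∈ conditioning set.
  P6: blocked at fork node Ah ∈ conditioning set.
  P7: blocked at fork node Ah ∈ conditioning set.
{Ah} contains no descendant of Hp and blocks every backdoor path.
No other singleton works — e.g. {Gp} leaves P6 open — so {Ah} is the unique smallest valid adjustment set.

{Ah}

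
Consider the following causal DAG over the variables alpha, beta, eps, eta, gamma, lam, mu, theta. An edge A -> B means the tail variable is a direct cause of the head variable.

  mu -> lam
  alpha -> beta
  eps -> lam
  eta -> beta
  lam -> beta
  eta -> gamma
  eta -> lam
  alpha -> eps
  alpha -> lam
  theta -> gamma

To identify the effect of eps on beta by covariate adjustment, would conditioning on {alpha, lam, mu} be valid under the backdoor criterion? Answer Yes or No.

Backdoor paths from eps to beta (paths whose first edge points into eps):
  P1: eps <- alpha -> lam <- eta -> beta
  P2: eps <- alpha -> lam -> beta
  P3: eps <- alpha -> beta
Condition 1 (no descendant of eps in the set): FAILS — lam is a descendant of eps.
Condition 2 (every backdoor path blocked by {alpha, lam, mu}):
  P1: blocked at fork node alpha ∈ conditioning set.
  P2: blocked at fork node alpha ∈ conditioning set.
  P3: blocked at fork node alpha ∈ conditioning set.
{alpha, lam, mu} does not satisfy the backdoor criterion.

No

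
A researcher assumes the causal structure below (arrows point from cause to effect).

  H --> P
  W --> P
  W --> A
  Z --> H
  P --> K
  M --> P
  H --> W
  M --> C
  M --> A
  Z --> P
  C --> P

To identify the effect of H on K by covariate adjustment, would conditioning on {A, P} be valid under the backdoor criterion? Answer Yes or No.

Backdoor paths from H to K (paths whose first edge points into H):
  P1: H <- Z -> P -> K
Condition 1 (no descendant of H in the set): FAILS — A and P are descendants of H.
Condition 2 (every backdoor path blocked by {A, P}):
  P1: blocked at chain node P ∈ conditioning set.
{A, P} does not satisfy the backdoor criterion.

No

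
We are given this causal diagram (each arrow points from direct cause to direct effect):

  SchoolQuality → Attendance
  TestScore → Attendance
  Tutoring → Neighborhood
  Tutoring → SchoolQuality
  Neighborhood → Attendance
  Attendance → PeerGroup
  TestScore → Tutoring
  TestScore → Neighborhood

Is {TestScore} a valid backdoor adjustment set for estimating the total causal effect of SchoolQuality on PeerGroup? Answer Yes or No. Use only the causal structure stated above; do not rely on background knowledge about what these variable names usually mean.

Backdoor paths from SchoolQuality to PeerGroup (paths whose first edge points into SchoolQuality):
  P1: SchoolQuality <- Tutoring <- TestScore -> Neighborhood -> Attendance -> PeerGroup
  P2: SchoolQuality <- Tutoring <- TestScore -> Attendance -> PeerGroup
  P3: SchoolQuality <- Tutoring -> Neighborhood <- TestScore -> Attendance -> PeerGroup
  P4: SchoolQuality <- Tutoring -> Neighborhood -> Attendance -> PeerGroup
Condition 1 (no descendant of SchoolQuality in the set): holds — descendants of SchoolQuality are {Attendance, PeerGroup}; none are in {TestScore}.
Condition 2 (every backdoor path blocked by {TestScore}):
  P1: blocked at fork node TestScore ∈ conditioning set.
  P2: blocked at fork node TestScore ∈ conditioning set.
  P3: blocked at collider Neighborhood (neither it nor any descendant is in the conditioning set).
  P4: open — no interior node is in the conditioning set.
{TestScore} does not satisfy the backdoor criterion.

No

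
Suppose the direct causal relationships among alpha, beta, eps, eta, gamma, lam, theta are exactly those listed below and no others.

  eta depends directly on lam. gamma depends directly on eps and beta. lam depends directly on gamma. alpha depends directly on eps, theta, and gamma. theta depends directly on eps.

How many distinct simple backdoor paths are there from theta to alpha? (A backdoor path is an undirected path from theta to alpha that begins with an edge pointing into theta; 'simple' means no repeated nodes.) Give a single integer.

2

A backdoor path from theta to alpha is any simple undirected path whose first edge points into theta (i.e. leaves theta via a parent).
Parents of theta: {eps}.
Enumerating:
  P1: theta <- eps -> gamma -> alpha
  P2: theta <- eps -> alpha
That exhausts the simple backdoor paths. Count: 2.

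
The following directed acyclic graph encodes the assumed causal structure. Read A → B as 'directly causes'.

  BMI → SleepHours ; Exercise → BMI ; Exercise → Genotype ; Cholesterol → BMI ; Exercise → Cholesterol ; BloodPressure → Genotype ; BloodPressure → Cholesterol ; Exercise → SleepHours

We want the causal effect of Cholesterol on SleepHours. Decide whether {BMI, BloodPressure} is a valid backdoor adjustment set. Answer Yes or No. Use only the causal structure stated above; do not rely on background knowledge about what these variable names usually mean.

No

Backdoor paths from Cholesterol to SleepHours (paths whose first edge points into Cholesterol):
  P1: Cholesterol <- BloodPressure -> Genotype <- Exercise -> BMI -> SleepHours
  P2: Cholesterol <- BloodPressure -> Genotype <- Exercise -> SleepHours
  P3: Cholesterol <- Exercise -> BMI -> SleepHours
  P4: Cholesterol <- Exercise -> SleepHours
Condition 1 (no descendant of Cholesterol in the set): FAILS — BMI is a descendant of Cholesterol.
Condition 2 (every backdoor path blocked by {BMI, BloodPressure}):
  P1: blocked at fork node BloodPressure ∈ conditioning set.
  P2: blocked at fork node BloodPressure ∈ conditioning set.
  P3: blocked at chain node BMI ∈ conditioning set.
  P4: open — no interior node is in the conditioning set.
{BMI, BloodPressure} does not satisfy the backdoor criterion.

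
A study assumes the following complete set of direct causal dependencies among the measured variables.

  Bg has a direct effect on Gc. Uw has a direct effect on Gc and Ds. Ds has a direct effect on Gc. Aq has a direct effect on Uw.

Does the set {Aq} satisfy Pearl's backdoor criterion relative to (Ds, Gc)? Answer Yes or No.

No

Backdoor paths from Ds to Gc (paths whose first edge points into Ds):
  P1: Ds <- Uw -> Gc
Condition 1 (no descendant of Ds in the set): holds — descendants of Ds are {Gc}; none are in {Aq}.
Condition 2 (every backdoor path blocked by {Aq}):
  P1: open — no interior node is in the conditioning set.
{Aq} does not satisfy the backdoor criterion.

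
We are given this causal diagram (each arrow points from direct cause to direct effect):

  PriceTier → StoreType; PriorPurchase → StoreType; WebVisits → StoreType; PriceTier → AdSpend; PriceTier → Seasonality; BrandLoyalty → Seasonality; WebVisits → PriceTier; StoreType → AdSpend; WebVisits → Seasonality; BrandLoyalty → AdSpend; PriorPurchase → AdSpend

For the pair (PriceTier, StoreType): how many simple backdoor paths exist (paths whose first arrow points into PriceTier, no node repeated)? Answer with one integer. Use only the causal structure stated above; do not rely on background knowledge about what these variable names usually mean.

3

A backdoor path from PriceTier to StoreType is any simple undirected path whose first edge points into PriceTier (i.e. leaves PriceTier via a parent).
Parents of PriceTier: {WebVisits}.
Enumerating:
  P1: PriceTier <- WebVisits -> Seasonality <- BrandLoyalty -> AdSpend <- PriorPurchase -> StoreType
  P2: PriceTier <- WebVisits -> Seasonality <- BrandLoyalty -> AdSpend <- StoreType
  P3: PriceTier <- WebVisits -> StoreType
That exhausts the simple backdoor paths. Count: 3.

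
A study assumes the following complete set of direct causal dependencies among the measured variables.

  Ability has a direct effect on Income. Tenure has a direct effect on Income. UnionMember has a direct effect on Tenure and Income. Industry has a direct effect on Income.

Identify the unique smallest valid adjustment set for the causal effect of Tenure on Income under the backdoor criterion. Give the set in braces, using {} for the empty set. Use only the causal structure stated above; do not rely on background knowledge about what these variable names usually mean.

Variables eligible for adjustment (non-descendants of Tenure, excluding Tenure and Income): {Ability, Industry, UnionMember}.
Backdoor paths from Tenure to Income:
  P1: Tenure <- UnionMember -> Income
The empty set is not sufficient: P1 (Tenure <- UnionMember -> Income) has no collider blocking it and no conditioned non-collider, so it is open.
Try {UnionMember}:
  P1: blocked at fork node UnionMember ∈ conditioning set.
{UnionMember} contains no descendant of Tenure and blocks every backdoor path.
No other singleton works — e.g. {Ability} leaves P1 open — so {UnionMember} is the unique smallest valid adjustment set.

{UnionMember}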